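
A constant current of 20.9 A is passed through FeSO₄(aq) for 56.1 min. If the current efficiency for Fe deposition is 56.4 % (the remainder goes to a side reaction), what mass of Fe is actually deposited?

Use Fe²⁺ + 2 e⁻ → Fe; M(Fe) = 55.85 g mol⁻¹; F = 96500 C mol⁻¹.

Q = I·t = 20.90 × 3366.0 = 70350 C.
n(e⁻) = 70350/96500 = 0.7290 mol; theoretically n(Fe) = 0.7290/2 = 0.3645 mol, m_theo = 20.36 g.
At 56.4 % efficiency, m_actual = 0.564 × 20.36 = 11.5 g.

11.5 g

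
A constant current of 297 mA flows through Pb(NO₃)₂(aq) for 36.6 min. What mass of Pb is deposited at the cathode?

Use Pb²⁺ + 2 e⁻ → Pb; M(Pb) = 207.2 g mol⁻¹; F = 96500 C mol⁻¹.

Q = I·t = 0.2970 A × 2196.0 s = 652.2 C.
n(e⁻) = Q/F = 652.2 / 96500 = 0.006759 mol.
Pb²⁺ + 2 e⁻ → Pb, so n(Pb) = n(e⁻)/2 = 0.003379 mol.
m = n·M = 0.003379 × 207.2 = 0.700 g.

0.700 g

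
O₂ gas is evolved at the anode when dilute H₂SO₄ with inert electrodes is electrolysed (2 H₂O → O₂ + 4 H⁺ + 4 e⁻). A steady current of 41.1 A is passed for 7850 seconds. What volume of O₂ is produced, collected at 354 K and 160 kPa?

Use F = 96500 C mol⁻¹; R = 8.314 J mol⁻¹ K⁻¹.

15.4 L

Q = I·t = 41.10 A × 7850.0 s = 322600 C.
n(e⁻) = Q/F = 322600 / 96500 = 3.343 mol.
4 electrons are transferred per O₂ molecule, so n(O₂) = 3.343 / 4 = 0.8358 mol.
V = nRT/P = (0.8358 × 8.314 × 354) / (160 × 10³ Pa) = 0.0154 m³ = 15.4 L.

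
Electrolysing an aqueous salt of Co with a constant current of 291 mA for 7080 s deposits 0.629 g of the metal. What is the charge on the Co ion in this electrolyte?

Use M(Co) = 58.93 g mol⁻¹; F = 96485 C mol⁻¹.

+2

Q = I·t = 0.2910 A × 7080.0 s = 2060 C, so n(e⁻) = 2060/96485 = 0.02135 mol.
n(Co) deposited = 0.629 / 58.93 = 0.01067 mol.
Electrons per atom = n(e⁻)/n(Co) = 0.02135 / 0.01067 = 2.00 ≈ 2, so the ion is Co²⁺.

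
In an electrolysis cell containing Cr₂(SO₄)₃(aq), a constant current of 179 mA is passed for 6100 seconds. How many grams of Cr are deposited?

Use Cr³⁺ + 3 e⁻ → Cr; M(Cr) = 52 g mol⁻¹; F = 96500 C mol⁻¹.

0.196 g

Q = I·t = 0.1790 A × 6100.0 s = 1092 C.
n(e⁻) = Q/F = 1092 / 96500 = 0.01132 mol.
Cr³⁺ + 3 e⁻ → Cr, so n(Cr) = n(e⁻)/3 = 0.003772 mol.
m = n·M = 0.003772 × 52 = 0.196 g.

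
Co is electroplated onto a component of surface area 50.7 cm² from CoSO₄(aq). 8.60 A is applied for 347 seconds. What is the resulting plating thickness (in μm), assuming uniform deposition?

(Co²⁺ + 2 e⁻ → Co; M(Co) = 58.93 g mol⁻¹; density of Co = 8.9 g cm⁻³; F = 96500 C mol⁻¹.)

20.2 μm

Q = I·t = 8.600 × 347.00 = 2984 C; n(e⁻) = 0.03092 mol.
n(Co) = n(e⁻)/2 = 0.01546 mol, so m = 0.01546 × 58.93 = 0.9112 g.
Volume = m/ρ = 0.9112 / 8.9 = 0.1024 cm³.
Thickness = V/A = 0.1024 / 50.7 = 0.00202 cm = 20.2 μm.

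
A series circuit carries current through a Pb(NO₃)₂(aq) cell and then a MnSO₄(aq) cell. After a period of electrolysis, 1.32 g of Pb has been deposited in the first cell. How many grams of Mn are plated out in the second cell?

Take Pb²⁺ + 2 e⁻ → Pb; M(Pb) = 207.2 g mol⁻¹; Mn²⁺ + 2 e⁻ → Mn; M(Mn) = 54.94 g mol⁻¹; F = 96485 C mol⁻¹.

0.350 g

n(Pb) = 1.32 / 207.2 = 0.006371 mol.
Since Pb²⁺ + 2 e⁻ → Pb, n(e⁻) passed = 2 × 0.006371 = 0.01274 mol.
Cells in series carry the same charge, so the same 0.01274 mol of electrons passes through cell 2.
Mn²⁺ + 2 e⁻ → Mn, so n(Mn) = 0.01274 / 2 = 0.006371 mol.
m(Mn) = 0.006371 × 54.94 = 0.350 g.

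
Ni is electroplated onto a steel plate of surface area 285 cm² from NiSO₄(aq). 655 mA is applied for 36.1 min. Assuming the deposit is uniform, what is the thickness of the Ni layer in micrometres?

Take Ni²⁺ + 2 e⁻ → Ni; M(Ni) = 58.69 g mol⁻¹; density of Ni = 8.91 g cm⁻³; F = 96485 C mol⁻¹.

1.70 μm

Q = I·t = 0.6550 × 2166.0 = 1419 C; n(e⁻) = 0.01470 mol.
n(Ni) = n(e⁻)/2 = 0.007352 mol, so m = 0.007352 × 58.69 = 0.4315 g.
Volume = m/ρ = 0.4315 / 8.91 = 0.04843 cm³.
Thickness = V/A = 0.04843 / 285 = 1.70 × 10⁻⁴ cm = 1.70 μm.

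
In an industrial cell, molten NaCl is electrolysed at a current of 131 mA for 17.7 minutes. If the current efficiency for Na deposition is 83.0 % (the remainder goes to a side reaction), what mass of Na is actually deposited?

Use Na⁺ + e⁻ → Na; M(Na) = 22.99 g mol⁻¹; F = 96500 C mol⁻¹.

0.0275 g

Q = I·t = 0.1310 × 1062.0 = 139.1 C.
n(e⁻) = 139.1/96500 = 0.001442 mol; theoretically n(Na) = 0.001442/1 = 0.001442 mol, m_theo = 0.03314 g.
At 83.0 % efficiency, m_actual = 0.830 × 0.03314 = 0.0275 g.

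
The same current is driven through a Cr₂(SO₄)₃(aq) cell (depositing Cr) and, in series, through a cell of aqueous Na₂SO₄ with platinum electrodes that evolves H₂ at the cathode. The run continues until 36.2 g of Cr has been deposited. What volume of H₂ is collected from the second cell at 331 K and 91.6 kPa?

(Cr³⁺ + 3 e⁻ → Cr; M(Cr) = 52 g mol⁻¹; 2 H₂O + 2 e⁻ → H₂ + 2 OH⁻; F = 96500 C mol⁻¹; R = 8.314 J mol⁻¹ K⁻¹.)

n(Cr) = 36.2 / 52 = 0.6962 mol, so n(e⁻) = 3 × 0.6962 = 2.088 mol.
The cells are in series, so the same 2.088 mol of electrons passes through the second cell.
2 H₂O + 2 e⁻ → H₂ + 2 OH⁻ — 2 mol e⁻ per mol H₂, so n(H₂) = 2.088/2 = 1.044 mol.
V = nRT/P = (1.044 × 8.314 × 331) / (91.6 × 10³) = 0.0314 m³ = 31.4 L.

31.4 L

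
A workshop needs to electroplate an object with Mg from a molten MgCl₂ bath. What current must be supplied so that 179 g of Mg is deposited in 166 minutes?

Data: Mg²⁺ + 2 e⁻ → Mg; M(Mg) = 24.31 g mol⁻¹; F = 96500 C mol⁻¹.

143 A

n(Mg) = 179 / 24.31 = 7.363 mol.
n(e⁻) = 2 × 7.363 = 14.73 mol.
Q = n(e⁻)·F = 14.73 × 96500 = 1421000 C.
I = Q/t = 1421000 / 9960.0 s = 143 A.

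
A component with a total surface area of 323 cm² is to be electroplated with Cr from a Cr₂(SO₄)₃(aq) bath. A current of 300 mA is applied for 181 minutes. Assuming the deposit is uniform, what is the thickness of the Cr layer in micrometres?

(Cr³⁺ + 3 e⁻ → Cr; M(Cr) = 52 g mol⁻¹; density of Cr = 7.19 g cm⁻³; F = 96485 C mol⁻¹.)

2.52 μm

Q = I·t = 0.3000 × 10860 = 3258 C; n(e⁻) = 0.03377 mol.
n(Cr) = n(e⁻)/3 = 0.01126 mol, so m = 0.01126 × 52 = 0.5853 g.
Volume = m/ρ = 0.5853 / 7.19 = 0.08140 cm³.
Thickness = V/A = 0.08140 / 323 = 2.52 × 10⁻⁴ cm = 2.52 μm.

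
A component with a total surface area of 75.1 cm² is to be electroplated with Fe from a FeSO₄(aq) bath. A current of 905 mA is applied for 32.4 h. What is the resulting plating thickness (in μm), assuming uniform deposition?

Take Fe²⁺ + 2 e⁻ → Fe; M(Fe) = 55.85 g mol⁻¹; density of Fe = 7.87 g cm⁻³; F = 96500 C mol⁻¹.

517 μm

Q = I·t = 0.9050 × 116640 = 105600 C; n(e⁻) = 1.094 mol.
n(Fe) = n(e⁻)/2 = 0.5469 mol, so m = 0.5469 × 55.85 = 30.55 g.
Volume = m/ρ = 30.55 / 7.87 = 3.881 cm³.
Thickness = V/A = 3.881 / 75.1 = 0.0517 cm = 517 μm.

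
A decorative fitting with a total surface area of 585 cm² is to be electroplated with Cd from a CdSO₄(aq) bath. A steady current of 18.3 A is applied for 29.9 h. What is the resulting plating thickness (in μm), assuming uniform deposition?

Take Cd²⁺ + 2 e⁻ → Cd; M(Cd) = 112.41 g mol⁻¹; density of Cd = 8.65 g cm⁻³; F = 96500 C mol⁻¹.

2270 μm

Q = I·t = 18.30 × 107640 = 1970000 C; n(e⁻) = 20.41 mol.
n(Cd) = n(e⁻)/2 = 10.21 mol, so m = 10.21 × 112.41 = 1147 g.
Volume = m/ρ = 1147 / 8.65 = 132.6 cm³.
Thickness = V/A = 132.6 / 585 = 0.227 cm = 2270 μm.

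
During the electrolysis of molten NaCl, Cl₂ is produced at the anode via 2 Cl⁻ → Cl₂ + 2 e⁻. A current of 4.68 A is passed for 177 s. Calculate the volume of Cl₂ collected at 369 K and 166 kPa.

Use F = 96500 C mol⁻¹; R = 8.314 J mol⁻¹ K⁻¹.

0.0793 L

Q = I·t = 4.680 A × 177.00 s = 828.4 C.
n(e⁻) = Q/F = 828.4 / 96500 = 0.008584 mol.
2 electrons are transferred per Cl₂ molecule, so n(Cl₂) = 0.008584 / 2 = 0.004292 mol.
V = nRT/P = (0.004292 × 8.314 × 369) / (166 × 10³ Pa) = 7.93 × 10⁻⁵ m³ = 0.0793 L.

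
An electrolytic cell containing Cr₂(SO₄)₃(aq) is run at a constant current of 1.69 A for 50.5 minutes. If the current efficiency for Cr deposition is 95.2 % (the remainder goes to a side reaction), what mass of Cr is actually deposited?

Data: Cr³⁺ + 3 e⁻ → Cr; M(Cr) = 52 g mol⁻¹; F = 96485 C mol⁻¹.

0.876 g

Q = I·t = 1.690 × 3030.0 = 5121 C.
n(e⁻) = 5121/96485 = 0.05307 mol; theoretically n(Cr) = 0.05307/3 = 0.01769 mol, m_theo = 0.9199 g.
At 95.2 % efficiency, m_actual = 0.952 × 0.9199 = 0.876 g.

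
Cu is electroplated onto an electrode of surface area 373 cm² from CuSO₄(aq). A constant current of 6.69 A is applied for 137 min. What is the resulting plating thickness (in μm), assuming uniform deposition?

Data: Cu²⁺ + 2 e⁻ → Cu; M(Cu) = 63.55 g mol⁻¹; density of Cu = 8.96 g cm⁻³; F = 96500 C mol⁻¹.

54.2 μm

Q = I·t = 6.690 × 8220.0 = 54990 C; n(e⁻) = 0.5699 mol.
n(Cu) = n(e⁻)/2 = 0.2849 mol, so m = 0.2849 × 63.55 = 18.11 g.
Volume = m/ρ = 18.11 / 8.96 = 2.021 cm³.
Thickness = V/A = 2.021 / 373 = 0.00542 cm = 54.2 μm.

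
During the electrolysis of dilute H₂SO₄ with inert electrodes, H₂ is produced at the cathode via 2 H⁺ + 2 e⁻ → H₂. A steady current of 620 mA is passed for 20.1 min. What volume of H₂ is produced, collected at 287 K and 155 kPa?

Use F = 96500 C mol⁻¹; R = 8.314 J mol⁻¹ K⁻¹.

Q = I·t = 0.6200 A × 1206.0 s = 747.7 C.
n(e⁻) = Q/F = 747.7 / 96500 = 0.007748 mol.
2 electrons are transferred per H₂ molecule, so n(H₂) = 0.007748 / 2 = 0.003874 mol.
V = nRT/P = (0.003874 × 8.314 × 287) / (155 × 10³ Pa) = 5.96 × 10⁻⁵ m³ = 0.0596 L.

0.0596 L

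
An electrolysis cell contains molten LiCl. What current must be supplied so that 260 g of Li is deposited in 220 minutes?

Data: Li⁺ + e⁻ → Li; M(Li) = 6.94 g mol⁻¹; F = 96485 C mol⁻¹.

274 A

n(Li) = 260 / 6.94 = 37.46 mol.
n(e⁻) = 1 × 37.46 = 37.46 mol.
Q = n(e⁻)·F = 37.46 × 96485 = 3615000 C.
I = Q/t = 3615000 / 13200 s = 274 A.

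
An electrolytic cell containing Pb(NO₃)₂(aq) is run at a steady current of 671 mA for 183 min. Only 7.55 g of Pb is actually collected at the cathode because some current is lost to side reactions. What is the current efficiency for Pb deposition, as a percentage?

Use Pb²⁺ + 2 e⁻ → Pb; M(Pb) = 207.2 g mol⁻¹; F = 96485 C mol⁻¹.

95.4 %

Q = I·t = 0.6710 × 10980 = 7368 C; n(e⁻) = 7368/96485 = 0.07636 mol.
Theoretical n(Pb) = n(e⁻)/2 = 0.03818 mol, i.e. m_theo = 0.03818 × 207.2 = 7.911 g.
Efficiency = m_actual / m_theo = 7.55 / 7.911 = 95.4 %.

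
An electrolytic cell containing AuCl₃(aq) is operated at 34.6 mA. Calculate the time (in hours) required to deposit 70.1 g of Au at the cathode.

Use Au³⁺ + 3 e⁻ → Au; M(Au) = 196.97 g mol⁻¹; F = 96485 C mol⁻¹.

827 h

n(Au) = m/M = 70.1 / 196.97 = 0.3559 mol.
Each Au atom requires 3 electrons, so n(e⁻) = 3 × 0.3559 = 1.068 mol.
Q = n(e⁻)·F = 1.068 × 96485 = 103000 C.
t = Q/I = 103000 / 0.03460 A = 2977000 s = 827 h.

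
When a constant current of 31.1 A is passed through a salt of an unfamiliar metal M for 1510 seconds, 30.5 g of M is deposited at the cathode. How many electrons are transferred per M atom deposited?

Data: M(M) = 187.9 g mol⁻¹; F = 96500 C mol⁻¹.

3

Q = I·t = 31.10 A × 1510.0 s = 46960 C, so n(e⁻) = 46960/96500 = 0.4866 mol.
n(M) deposited = 30.5 / 187.9 = 0.1623 mol.
Electrons per atom = n(e⁻)/n(M) = 0.4866 / 0.1623 = 3.00 ≈ 3, so the ion is M³⁺.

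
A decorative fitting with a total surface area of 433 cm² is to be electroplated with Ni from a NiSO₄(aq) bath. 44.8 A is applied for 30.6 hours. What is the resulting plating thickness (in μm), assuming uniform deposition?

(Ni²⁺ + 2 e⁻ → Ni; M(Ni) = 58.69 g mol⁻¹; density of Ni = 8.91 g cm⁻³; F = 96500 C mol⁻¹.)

Q = I·t = 44.80 × 110160 = 4935000 C; n(e⁻) = 51.14 mol.
n(Ni) = n(e⁻)/2 = 25.57 mol, so m = 25.57 × 58.69 = 1501 g.
Volume = m/ρ = 1501 / 8.91 = 168.4 cm³.
Thickness = V/A = 168.4 / 433 = 0.389 cm = 3890 μm.

3890 μm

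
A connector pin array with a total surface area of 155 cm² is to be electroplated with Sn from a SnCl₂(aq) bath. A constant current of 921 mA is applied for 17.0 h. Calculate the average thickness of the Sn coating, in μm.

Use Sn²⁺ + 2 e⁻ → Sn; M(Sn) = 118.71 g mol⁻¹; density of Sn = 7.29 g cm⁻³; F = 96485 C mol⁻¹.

Q = I·t = 0.9210 × 61200 = 56370 C; n(e⁻) = 0.5842 mol.
n(Sn) = n(e⁻)/2 = 0.2921 mol, so m = 0.2921 × 118.71 = 34.67 g.
Volume = m/ρ = 34.67 / 7.29 = 4.756 cm³.
Thickness = V/A = 4.756 / 155 = 0.0307 cm = 307 μm.

307 μm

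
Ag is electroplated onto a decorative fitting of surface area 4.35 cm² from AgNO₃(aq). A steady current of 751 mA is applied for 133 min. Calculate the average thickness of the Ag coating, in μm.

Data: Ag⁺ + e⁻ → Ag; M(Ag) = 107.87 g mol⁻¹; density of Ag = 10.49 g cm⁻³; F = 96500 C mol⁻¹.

1470 μm

Q = I·t = 0.7510 × 7980.0 = 5993 C; n(e⁻) = 0.06210 mol.
n(Ag) = n(e⁻)/1 = 0.06210 mol, so m = 0.06210 × 107.87 = 6.699 g.
Volume = m/ρ = 6.699 / 10.49 = 0.6386 cm³.
Thickness = V/A = 0.6386 / 4.35 = 0.147 cm = 1470 μm.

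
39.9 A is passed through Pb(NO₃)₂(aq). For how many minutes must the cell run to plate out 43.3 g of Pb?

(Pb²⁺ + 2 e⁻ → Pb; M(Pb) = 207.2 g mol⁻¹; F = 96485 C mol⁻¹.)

16.8 min

n(Pb) = m/M = 43.3 / 207.2 = 0.2090 mol.
Each Pb atom requires 2 electrons, so n(e⁻) = 2 × 0.2090 = 0.4180 mol.
Q = n(e⁻)·F = 0.4180 × 96485 = 40330 C.
t = Q/I = 40330 / 39.90 A = 1011 s = 16.8 min.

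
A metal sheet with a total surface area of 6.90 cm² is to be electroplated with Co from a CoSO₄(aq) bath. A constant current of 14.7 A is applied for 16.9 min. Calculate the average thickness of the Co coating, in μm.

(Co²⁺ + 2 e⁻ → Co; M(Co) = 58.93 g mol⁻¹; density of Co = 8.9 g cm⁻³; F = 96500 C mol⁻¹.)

Q = I·t = 14.70 × 1014.0 = 14910 C; n(e⁻) = 0.1545 mol.
n(Co) = n(e⁻)/2 = 0.07723 mol, so m = 0.07723 × 58.93 = 4.551 g.
Volume = m/ρ = 4.551 / 8.9 = 0.5114 cm³.
Thickness = V/A = 0.5114 / 6.90 = 0.0741 cm = 741 μm.

741 μm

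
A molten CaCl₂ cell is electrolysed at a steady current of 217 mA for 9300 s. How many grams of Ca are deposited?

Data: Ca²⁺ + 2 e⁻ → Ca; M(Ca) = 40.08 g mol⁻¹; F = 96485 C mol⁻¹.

0.419 g

Q = I·t = 0.2170 A × 9300.0 s = 2018 C.
n(e⁻) = Q/F = 2018 / 96485 = 0.02092 mol.
Ca²⁺ + 2 e⁻ → Ca, so n(Ca) = n(e⁻)/2 = 0.01046 mol.
m = n·M = 0.01046 × 40.08 = 0.419 g.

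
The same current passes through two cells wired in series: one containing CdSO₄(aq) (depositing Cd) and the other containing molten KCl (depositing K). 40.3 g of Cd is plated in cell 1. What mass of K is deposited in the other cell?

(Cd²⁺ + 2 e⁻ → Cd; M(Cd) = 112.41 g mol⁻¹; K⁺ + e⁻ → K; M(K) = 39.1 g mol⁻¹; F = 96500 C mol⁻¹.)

28.0 g

n(Cd) = 40.3 / 112.41 = 0.3585 mol.
Since Cd²⁺ + 2 e⁻ → Cd, n(e⁻) passed = 2 × 0.3585 = 0.7170 mol.
Cells in series carry the same charge, so the same 0.7170 mol of electrons passes through cell 2.
K⁺ + e⁻ → K, so n(K) = 0.7170 / 1 = 0.7170 mol.
m(K) = 0.7170 × 39.1 = 28.0 g.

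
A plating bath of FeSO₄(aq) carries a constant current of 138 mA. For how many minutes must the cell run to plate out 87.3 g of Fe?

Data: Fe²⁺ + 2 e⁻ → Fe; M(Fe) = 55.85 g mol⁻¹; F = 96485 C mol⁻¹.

n(Fe) = m/M = 87.3 / 55.85 = 1.563 mol.
Each Fe atom requires 2 electrons, so n(e⁻) = 2 × 1.563 = 3.126 mol.
Q = n(e⁻)·F = 3.126 × 96485 = 301600 C.
t = Q/I = 301600 / 0.1380 A = 2186000 s = 36400 min.

36400 min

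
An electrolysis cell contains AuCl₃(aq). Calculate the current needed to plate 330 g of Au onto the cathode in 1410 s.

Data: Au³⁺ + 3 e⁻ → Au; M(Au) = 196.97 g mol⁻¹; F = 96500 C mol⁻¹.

344 A

n(Au) = 330 / 196.97 = 1.675 mol.
n(e⁻) = 3 × 1.675 = 5.026 mol.
Q = n(e⁻)·F = 5.026 × 96500 = 485000 C.
I = Q/t = 485000 / 1410.0 s = 344 A.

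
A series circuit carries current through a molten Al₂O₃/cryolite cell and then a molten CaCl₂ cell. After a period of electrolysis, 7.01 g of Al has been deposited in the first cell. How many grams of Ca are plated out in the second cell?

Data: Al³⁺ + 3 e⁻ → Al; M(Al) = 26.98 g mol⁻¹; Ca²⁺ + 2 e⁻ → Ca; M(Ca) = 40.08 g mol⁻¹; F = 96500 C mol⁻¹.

n(Al) = 7.01 / 26.98 = 0.2598 mol.
Since Al³⁺ + 3 e⁻ → Al, n(e⁻) passed = 3 × 0.2598 = 0.7795 mol.
Cells in series carry the same charge, so the same 0.7795 mol of electrons passes through cell 2.
Ca²⁺ + 2 e⁻ → Ca, so n(Ca) = 0.7795 / 2 = 0.3897 mol.
m(Ca) = 0.3897 × 40.08 = 15.6 g.

15.6 g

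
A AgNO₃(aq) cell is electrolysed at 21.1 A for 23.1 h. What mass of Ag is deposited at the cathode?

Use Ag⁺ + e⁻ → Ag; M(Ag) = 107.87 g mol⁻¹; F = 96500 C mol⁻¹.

1960 g

Q = I·t = 21.10 A × 83160 s = 1755000 C.
n(e⁻) = Q/F = 1755000 / 96500 = 18.18 mol.
Ag⁺ + e⁻ → Ag, so n(Ag) = n(e⁻)/1 = 18.18 mol.
m = n·M = 18.18 × 107.87 = 1960 g.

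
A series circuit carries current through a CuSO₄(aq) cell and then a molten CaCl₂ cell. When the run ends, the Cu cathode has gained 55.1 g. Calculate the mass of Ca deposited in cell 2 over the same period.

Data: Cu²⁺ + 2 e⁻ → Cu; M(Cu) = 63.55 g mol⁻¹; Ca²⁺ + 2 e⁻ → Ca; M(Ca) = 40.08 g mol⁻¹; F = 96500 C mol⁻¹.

n(Cu) = 55.1 / 63.55 = 0.8670 mol.
Since Cu²⁺ + 2 e⁻ → Cu, n(e⁻) passed = 2 × 0.8670 = 1.734 mol.
Cells in series carry the same charge, so the same 1.734 mol of electrons passes through cell 2.
Ca²⁺ + 2 e⁻ → Ca, so n(Ca) = 1.734 / 2 = 0.8670 mol.
m(Ca) = 0.8670 × 40.08 = 34.8 g.

34.8 g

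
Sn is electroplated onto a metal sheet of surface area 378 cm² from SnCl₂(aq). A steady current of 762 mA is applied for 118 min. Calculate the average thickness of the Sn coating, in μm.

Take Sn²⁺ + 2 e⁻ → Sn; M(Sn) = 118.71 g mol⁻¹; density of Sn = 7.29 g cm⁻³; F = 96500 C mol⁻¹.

12.0 μm

Q = I·t = 0.7620 × 7080.0 = 5395 C; n(e⁻) = 0.05591 mol.
n(Sn) = n(e⁻)/2 = 0.02795 mol, so m = 0.02795 × 118.71 = 3.318 g.
Volume = m/ρ = 3.318 / 7.29 = 0.4552 cm³.
Thickness = V/A = 0.4552 / 378 = 0.00120 cm = 12.0 μm.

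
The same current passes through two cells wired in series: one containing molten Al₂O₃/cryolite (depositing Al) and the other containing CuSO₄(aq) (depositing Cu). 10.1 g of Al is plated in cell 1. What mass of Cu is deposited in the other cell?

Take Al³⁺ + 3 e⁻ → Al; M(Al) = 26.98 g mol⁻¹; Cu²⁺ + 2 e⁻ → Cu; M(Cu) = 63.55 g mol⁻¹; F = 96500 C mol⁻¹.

35.7 g

n(Al) = 10.1 / 26.98 = 0.3744 mol.
Since Al³⁺ + 3 e⁻ → Al, n(e⁻) passed = 3 × 0.3744 = 1.123 mol.
Cells in series carry the same charge, so the same 1.123 mol of electrons passes through cell 2.
Cu²⁺ + 2 e⁻ → Cu, so n(Cu) = 1.123 / 2 = 0.5615 mol.
m(Cu) = 0.5615 × 63.55 = 35.7 g.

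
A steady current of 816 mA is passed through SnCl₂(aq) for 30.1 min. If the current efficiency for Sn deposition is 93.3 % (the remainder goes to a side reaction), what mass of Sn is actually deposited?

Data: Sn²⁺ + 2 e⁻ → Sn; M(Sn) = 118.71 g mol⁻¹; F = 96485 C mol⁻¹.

Q = I·t = 0.8160 × 1806.0 = 1474 C.
n(e⁻) = 1474/96485 = 0.01527 mol; theoretically n(Sn) = 0.01527/2 = 0.007637 mol, m_theo = 0.9066 g.
At 93.3 % efficiency, m_actual = 0.933 × 0.9066 = 0.846 g.

0.846 g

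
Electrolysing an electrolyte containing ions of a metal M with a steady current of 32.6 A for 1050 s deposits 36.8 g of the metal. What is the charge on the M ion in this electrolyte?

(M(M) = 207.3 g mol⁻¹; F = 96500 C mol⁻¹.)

Q = I·t = 32.60 A × 1050.0 s = 34230 C, so n(e⁻) = 34230/96500 = 0.3547 mol.
n(M) deposited = 36.8 / 207.3 = 0.1775 mol.
Electrons per atom = n(e⁻)/n(M) = 0.3547 / 0.1775 = 2.00 ≈ 2, so the ion is M²⁺.

+2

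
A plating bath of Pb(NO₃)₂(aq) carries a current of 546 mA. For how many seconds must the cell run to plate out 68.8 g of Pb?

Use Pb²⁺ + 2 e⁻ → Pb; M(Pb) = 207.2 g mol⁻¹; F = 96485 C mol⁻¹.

n(Pb) = m/M = 68.8 / 207.2 = 0.3320 mol.
Each Pb atom requires 2 electrons, so n(e⁻) = 2 × 0.3320 = 0.6641 mol.
Q = n(e⁻)·F = 0.6641 × 96485 = 64070 C.
t = Q/I = 64070 / 0.5460 A = 117400 s.

1.17 × 10⁵ s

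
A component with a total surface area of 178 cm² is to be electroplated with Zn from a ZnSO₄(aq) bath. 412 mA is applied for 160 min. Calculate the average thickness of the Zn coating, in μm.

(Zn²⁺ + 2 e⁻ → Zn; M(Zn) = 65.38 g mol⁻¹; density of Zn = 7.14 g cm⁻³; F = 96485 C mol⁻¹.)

10.5 μm

Q = I·t = 0.4120 × 9600.0 = 3955 C; n(e⁻) = 0.04099 mol.
n(Zn) = n(e⁻)/2 = 0.02050 mol, so m = 0.02050 × 65.38 = 1.340 g.
Volume = m/ρ = 1.340 / 7.14 = 0.1877 cm³.
Thickness = V/A = 0.1877 / 178 = 0.00105 cm = 10.5 μm.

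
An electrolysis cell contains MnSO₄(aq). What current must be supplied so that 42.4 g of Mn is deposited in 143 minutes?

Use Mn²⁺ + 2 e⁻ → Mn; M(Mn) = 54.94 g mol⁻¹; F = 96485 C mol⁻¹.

17.4 A

n(Mn) = 42.4 / 54.94 = 0.7718 mol.
n(e⁻) = 2 × 0.7718 = 1.544 mol.
Q = n(e⁻)·F = 1.544 × 96485 = 148900 C.
I = Q/t = 148900 / 8580.0 s = 17.4 A.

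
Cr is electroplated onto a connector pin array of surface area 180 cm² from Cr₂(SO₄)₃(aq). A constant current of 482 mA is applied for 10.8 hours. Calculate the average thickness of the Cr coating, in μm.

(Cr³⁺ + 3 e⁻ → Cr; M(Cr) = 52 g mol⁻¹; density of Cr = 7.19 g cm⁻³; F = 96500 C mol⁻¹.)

26.0 μm

Q = I·t = 0.4820 × 38880 = 18740 C; n(e⁻) = 0.1942 mol.
n(Cr) = n(e⁻)/3 = 0.06473 mol, so m = 0.06473 × 52 = 3.366 g.
Volume = m/ρ = 3.366 / 7.19 = 0.4682 cm³.
Thickness = V/A = 0.4682 / 180 = 0.00260 cm = 26.0 μm.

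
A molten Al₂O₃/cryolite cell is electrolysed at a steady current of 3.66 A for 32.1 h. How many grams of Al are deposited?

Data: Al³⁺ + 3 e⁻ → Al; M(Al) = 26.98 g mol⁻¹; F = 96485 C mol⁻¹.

39.4 g

Q = I·t = 3.660 A × 115560 s = 422900 C.
n(e⁻) = Q/F = 422900 / 96485 = 4.384 mol.
Al³⁺ + 3 e⁻ → Al, so n(Al) = n(e⁻)/3 = 1.461 mol.
m = n·M = 1.461 × 26.98 = 39.4 g.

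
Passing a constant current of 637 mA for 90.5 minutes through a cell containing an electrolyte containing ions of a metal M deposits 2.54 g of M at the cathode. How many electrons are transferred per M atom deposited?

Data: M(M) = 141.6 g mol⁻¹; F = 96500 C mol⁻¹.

2

Q = I·t = 0.6370 A × 5430.0 s = 3459 C, so n(e⁻) = 3459/96500 = 0.03584 mol.
n(M) deposited = 2.54 / 141.6 = 0.01794 mol.
Electrons per atom = n(e⁻)/n(M) = 0.03584 / 0.01794 = 2.00 ≈ 2, so the ion is M²⁺.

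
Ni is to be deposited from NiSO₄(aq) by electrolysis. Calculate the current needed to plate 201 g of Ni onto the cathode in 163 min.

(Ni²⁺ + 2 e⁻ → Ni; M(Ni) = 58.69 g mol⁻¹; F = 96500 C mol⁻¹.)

n(Ni) = 201 / 58.69 = 3.425 mol.
n(e⁻) = 2 × 3.425 = 6.850 mol.
Q = n(e⁻)·F = 6.850 × 96500 = 661000 C.
I = Q/t = 661000 / 9780.0 s = 67.6 A.

67.6 A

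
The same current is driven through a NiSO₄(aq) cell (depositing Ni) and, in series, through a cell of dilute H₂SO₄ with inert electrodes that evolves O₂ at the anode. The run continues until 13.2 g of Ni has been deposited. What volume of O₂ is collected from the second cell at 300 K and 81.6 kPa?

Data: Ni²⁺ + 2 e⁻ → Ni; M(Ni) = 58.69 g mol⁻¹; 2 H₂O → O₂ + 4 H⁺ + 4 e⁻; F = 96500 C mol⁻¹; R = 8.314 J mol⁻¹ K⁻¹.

n(Ni) = 13.2 / 58.69 = 0.2249 mol, so n(e⁻) = 2 × 0.2249 = 0.4498 mol.
The cells are in series, so the same 0.4498 mol of electrons passes through the second cell.
2 H₂O → O₂ + 4 H⁺ + 4 e⁻ — 4 mol e⁻ per mol O₂, so n(O₂) = 0.4498/4 = 0.1125 mol.
V = nRT/P = (0.1125 × 8.314 × 300) / (81.6 × 10³) = 0.00344 m³ = 3.44 L.

3.44 L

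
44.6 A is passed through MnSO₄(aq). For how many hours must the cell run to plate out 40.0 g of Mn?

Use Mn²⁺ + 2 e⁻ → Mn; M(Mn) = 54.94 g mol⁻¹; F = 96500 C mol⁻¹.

0.875 h

n(Mn) = m/M = 40.0 / 54.94 = 0.7281 mol.
Each Mn atom requires 2 electrons, so n(e⁻) = 2 × 0.7281 = 1.456 mol.
Q = n(e⁻)·F = 1.456 × 96500 = 140500 C.
t = Q/I = 140500 / 44.60 A = 3151 s = 0.875 h.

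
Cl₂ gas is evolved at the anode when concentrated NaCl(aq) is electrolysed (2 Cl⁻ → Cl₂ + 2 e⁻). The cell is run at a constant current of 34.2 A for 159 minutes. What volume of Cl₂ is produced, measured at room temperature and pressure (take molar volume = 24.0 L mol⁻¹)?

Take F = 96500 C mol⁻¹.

40.6 L

Q = I·t = 34.20 A × 9540.0 s = 326300 C.
n(e⁻) = Q/F = 326300 / 96500 = 3.381 mol.
2 electrons are transferred per Cl₂ molecule, so n(Cl₂) = 3.381 / 2 = 1.691 mol.
V = n × V_m = 1.691 × 24.0 = 40.6 L.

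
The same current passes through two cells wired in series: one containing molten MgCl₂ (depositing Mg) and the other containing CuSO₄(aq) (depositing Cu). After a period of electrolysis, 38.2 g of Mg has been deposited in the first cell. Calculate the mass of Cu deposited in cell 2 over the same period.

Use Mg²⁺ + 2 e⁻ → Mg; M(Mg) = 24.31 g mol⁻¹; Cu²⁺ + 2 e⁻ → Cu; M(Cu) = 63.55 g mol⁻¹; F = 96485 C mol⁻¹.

99.9 g

n(Mg) = 38.2 / 24.31 = 1.571 mol.
Since Mg²⁺ + 2 e⁻ → Mg, n(e⁻) passed = 2 × 1.571 = 3.143 mol.
Cells in series carry the same charge, so the same 3.143 mol of electrons passes through cell 2.
Cu²⁺ + 2 e⁻ → Cu, so n(Cu) = 3.143 / 2 = 1.571 mol.
m(Cu) = 1.571 × 63.55 = 99.9 g.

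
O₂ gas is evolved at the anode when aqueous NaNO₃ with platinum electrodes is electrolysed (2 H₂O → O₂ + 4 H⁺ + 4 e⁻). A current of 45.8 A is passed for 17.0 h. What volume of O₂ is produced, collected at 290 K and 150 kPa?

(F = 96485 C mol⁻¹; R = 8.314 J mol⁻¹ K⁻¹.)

117 L

Q = I·t = 45.80 A × 61200 s = 2803000 C.
n(e⁻) = Q/F = 2803000 / 96485 = 29.05 mol.
4 electrons are transferred per O₂ molecule, so n(O₂) = 29.05 / 4 = 7.263 mol.
V = nRT/P = (7.263 × 8.314 × 290) / (150 × 10³ Pa) = 0.117 m³ = 117 L.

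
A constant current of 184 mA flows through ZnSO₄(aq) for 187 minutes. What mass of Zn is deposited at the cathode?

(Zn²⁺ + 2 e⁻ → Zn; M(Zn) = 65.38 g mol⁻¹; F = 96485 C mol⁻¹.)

0.699 g

Q = I·t = 0.1840 A × 11220 s = 2064 C.
n(e⁻) = Q/F = 2064 / 96485 = 0.02140 mol.
Zn²⁺ + 2 e⁻ → Zn, so n(Zn) = n(e⁻)/2 = 0.01070 mol.
m = n·M = 0.01070 × 65.38 = 0.699 g.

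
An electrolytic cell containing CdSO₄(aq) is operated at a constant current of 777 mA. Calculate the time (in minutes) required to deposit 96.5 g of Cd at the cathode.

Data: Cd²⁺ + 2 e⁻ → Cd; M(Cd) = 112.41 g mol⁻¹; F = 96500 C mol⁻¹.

n(Cd) = m/M = 96.5 / 112.41 = 0.8585 mol.
Each Cd atom requires 2 electrons, so n(e⁻) = 2 × 0.8585 = 1.717 mol.
Q = n(e⁻)·F = 1.717 × 96500 = 165700 C.
t = Q/I = 165700 / 0.7770 A = 213200 s = 3550 min.

3550 min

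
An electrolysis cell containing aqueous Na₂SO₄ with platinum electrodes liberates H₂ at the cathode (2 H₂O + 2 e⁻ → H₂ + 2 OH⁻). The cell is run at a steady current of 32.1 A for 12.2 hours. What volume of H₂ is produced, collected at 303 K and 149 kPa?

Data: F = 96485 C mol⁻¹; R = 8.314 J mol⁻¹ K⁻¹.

124 L

Q = I·t = 32.10 A × 43920 s = 1410000 C.
n(e⁻) = Q/F = 1410000 / 96485 = 14.61 mol.
2 electrons are transferred per H₂ molecule, so n(H₂) = 14.61 / 2 = 7.306 mol.
V = nRT/P = (7.306 × 8.314 × 303) / (149 × 10³ Pa) = 0.124 m³ = 124 L.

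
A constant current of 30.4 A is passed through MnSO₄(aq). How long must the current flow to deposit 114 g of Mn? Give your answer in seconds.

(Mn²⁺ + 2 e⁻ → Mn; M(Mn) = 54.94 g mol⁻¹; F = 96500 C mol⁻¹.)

n(Mn) = m/M = 114 / 54.94 = 2.075 mol.
Each Mn atom requires 2 electrons, so n(e⁻) = 2 × 2.075 = 4.150 mol.
Q = n(e⁻)·F = 4.150 × 96500 = 400500 C.
t = Q/I = 400500 / 30.40 A = 13170 s.

13200 s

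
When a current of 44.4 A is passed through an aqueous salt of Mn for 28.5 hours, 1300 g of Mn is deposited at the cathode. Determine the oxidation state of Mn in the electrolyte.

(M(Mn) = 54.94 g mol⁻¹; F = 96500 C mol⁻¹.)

+2

Q = I·t = 44.40 A × 102600 s = 4555000 C, so n(e⁻) = 4555000/96500 = 47.21 mol.
n(Mn) deposited = 1300 / 54.94 = 23.66 mol.
Electrons per atom = n(e⁻)/n(Mn) = 47.21 / 23.66 = 2.00 ≈ 2, so the ion is Mn²⁺.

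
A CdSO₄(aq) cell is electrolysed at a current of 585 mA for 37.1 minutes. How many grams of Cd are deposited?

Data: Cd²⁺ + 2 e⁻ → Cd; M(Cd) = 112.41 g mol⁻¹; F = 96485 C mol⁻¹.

Q = I·t = 0.5850 A × 2226.0 s = 1302 C.
n(e⁻) = Q/F = 1302 / 96485 = 0.01350 mol.
Cd²⁺ + 2 e⁻ → Cd, so n(Cd) = n(e⁻)/2 = 0.006748 mol.
m = n·M = 0.006748 × 112.41 = 0.759 g.

0.759 g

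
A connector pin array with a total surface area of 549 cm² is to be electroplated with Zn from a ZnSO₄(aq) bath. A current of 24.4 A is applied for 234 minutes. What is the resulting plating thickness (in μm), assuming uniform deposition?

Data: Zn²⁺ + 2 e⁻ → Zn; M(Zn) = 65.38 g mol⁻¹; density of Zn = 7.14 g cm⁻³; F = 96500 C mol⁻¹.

296 μm

Q = I·t = 24.40 × 14040 = 342600 C; n(e⁻) = 3.550 mol.
n(Zn) = n(e⁻)/2 = 1.775 mol, so m = 1.775 × 65.38 = 116.0 g.
Volume = m/ρ = 116.0 / 7.14 = 16.25 cm³.
Thickness = V/A = 16.25 / 549 = 0.0296 cm = 296 μm.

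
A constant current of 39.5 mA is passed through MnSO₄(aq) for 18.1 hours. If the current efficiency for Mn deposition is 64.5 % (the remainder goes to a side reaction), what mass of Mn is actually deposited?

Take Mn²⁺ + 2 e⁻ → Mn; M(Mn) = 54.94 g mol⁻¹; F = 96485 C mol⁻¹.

0.473 g

Q = I·t = 0.03950 × 65160 = 2574 C.
n(e⁻) = 2574/96485 = 0.02668 mol; theoretically n(Mn) = 0.02668/2 = 0.01334 mol, m_theo = 0.7328 g.
At 64.5 % efficiency, m_actual = 0.645 × 0.7328 = 0.473 g.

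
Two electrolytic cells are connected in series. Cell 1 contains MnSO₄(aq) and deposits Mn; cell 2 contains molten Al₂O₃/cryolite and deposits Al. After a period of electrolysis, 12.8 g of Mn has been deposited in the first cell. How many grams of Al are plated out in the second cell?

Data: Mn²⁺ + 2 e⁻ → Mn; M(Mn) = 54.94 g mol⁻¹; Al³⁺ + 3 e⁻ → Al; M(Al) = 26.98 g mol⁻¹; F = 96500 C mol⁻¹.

n(Mn) = 12.8 / 54.94 = 0.2330 mol.
Since Mn²⁺ + 2 e⁻ → Mn, n(e⁻) passed = 2 × 0.2330 = 0.4660 mol.
Cells in series carry the same charge, so the same 0.4660 mol of electrons passes through cell 2.
Al³⁺ + 3 e⁻ → Al, so n(Al) = 0.4660 / 3 = 0.1553 mol.
m(Al) = 0.1553 × 26.98 = 4.19 g.

4.19 g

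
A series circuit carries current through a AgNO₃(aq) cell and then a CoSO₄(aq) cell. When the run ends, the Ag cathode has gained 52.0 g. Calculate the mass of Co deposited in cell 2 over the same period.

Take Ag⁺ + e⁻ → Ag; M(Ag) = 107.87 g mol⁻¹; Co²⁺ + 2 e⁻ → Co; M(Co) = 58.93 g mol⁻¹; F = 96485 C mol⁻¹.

n(Ag) = 52.0 / 107.87 = 0.4821 mol.
Since Ag⁺ + e⁻ → Ag, n(e⁻) passed = 1 × 0.4821 = 0.4821 mol.
Cells in series carry the same charge, so the same 0.4821 mol of electrons passes through cell 2.
Co²⁺ + 2 e⁻ → Co, so n(Co) = 0.4821 / 2 = 0.2410 mol.
m(Co) = 0.2410 × 58.93 = 14.2 g.

14.2 g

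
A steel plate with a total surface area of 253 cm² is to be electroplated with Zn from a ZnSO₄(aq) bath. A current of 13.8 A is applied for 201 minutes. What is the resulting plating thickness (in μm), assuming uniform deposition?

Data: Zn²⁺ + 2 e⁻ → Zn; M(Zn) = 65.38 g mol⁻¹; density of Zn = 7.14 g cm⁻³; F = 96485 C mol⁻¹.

Q = I·t = 13.80 × 12060 = 166400 C; n(e⁻) = 1.725 mol.
n(Zn) = n(e⁻)/2 = 0.8625 mol, so m = 0.8625 × 65.38 = 56.39 g.
Volume = m/ρ = 56.39 / 7.14 = 7.897 cm³.
Thickness = V/A = 7.897 / 253 = 0.0312 cm = 312 μm.

312 μm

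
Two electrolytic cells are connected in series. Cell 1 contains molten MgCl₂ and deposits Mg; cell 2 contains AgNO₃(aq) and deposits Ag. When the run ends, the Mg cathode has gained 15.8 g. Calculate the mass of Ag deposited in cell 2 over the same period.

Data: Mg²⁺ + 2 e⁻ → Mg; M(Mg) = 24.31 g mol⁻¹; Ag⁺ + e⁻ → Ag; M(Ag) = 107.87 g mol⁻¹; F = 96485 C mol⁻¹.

140 g

n(Mg) = 15.8 / 24.31 = 0.6499 mol.
Since Mg²⁺ + 2 e⁻ → Mg, n(e⁻) passed = 2 × 0.6499 = 1.300 mol.
Cells in series carry the same charge, so the same 1.300 mol of electrons passes through cell 2.
Ag⁺ + e⁻ → Ag, so n(Ag) = 1.300 / 1 = 1.300 mol.
m(Ag) = 1.300 × 107.87 = 140 g.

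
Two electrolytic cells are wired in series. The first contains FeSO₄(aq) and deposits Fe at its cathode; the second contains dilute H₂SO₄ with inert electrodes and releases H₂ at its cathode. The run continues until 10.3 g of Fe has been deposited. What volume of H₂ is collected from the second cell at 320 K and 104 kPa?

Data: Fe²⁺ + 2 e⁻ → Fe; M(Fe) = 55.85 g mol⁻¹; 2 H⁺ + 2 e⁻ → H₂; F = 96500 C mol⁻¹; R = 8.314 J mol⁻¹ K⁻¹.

4.72 L

n(Fe) = 10.3 / 55.85 = 0.1844 mol, so n(e⁻) = 2 × 0.1844 = 0.3688 mol.
The cells are in series, so the same 0.3688 mol of electrons passes through the second cell.
2 H⁺ + 2 e⁻ → H₂ — 2 mol e⁻ per mol H₂, so n(H₂) = 0.3688/2 = 0.1844 mol.
V = nRT/P = (0.1844 × 8.314 × 320) / (104 × 10³) = 0.00472 m³ = 4.72 L.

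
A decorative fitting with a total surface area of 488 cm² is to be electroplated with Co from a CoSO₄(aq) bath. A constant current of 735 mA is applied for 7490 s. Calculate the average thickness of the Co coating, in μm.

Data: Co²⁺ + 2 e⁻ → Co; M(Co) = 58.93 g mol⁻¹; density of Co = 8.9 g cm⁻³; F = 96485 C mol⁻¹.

3.87 μm

Q = I·t = 0.7350 × 7490.0 = 5505 C; n(e⁻) = 0.05706 mol.
n(Co) = n(e⁻)/2 = 0.02853 mol, so m = 0.02853 × 58.93 = 1.681 g.
Volume = m/ρ = 1.681 / 8.9 = 0.1889 cm³.
Thickness = V/A = 0.1889 / 488 = 3.87 × 10⁻⁴ cm = 3.87 μm.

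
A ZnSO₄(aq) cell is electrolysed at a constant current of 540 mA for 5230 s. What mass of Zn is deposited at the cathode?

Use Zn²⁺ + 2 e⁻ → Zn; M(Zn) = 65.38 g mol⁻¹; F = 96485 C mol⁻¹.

0.957 g

Q = I·t = 0.5400 A × 5230.0 s = 2824 C.
n(e⁻) = Q/F = 2824 / 96485 = 0.02927 mol.
Zn²⁺ + 2 e⁻ → Zn, so n(Zn) = n(e⁻)/2 = 0.01464 mol.
m = n·M = 0.01464 × 65.38 = 0.957 g.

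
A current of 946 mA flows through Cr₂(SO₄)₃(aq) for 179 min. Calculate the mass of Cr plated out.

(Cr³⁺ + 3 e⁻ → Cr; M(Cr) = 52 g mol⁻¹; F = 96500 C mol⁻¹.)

Q = I·t = 0.9460 A × 10740 s = 10160 C.
n(e⁻) = Q/F = 10160 / 96500 = 0.1053 mol.
Cr³⁺ + 3 e⁻ → Cr, so n(Cr) = n(e⁻)/3 = 0.03510 mol.
m = n·M = 0.03510 × 52 = 1.82 g.

1.82 g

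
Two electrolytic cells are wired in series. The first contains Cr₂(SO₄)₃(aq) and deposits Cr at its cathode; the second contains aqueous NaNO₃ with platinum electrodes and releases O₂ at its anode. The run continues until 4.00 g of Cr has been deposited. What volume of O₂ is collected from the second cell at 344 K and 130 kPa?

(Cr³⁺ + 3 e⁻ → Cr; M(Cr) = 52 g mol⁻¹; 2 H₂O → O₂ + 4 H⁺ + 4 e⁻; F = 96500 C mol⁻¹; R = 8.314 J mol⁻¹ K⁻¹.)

1.27 L

n(Cr) = 4.00 / 52 = 0.07692 mol, so n(e⁻) = 3 × 0.07692 = 0.2308 mol.
The cells are in series, so the same 0.2308 mol of electrons passes through the second cell.
2 H₂O → O₂ + 4 H⁺ + 4 e⁻ — 4 mol e⁻ per mol O₂, so n(O₂) = 0.2308/4 = 0.05769 mol.
V = nRT/P = (0.05769 × 8.314 × 344) / (130 × 10³) = 0.00127 m³ = 1.27 L.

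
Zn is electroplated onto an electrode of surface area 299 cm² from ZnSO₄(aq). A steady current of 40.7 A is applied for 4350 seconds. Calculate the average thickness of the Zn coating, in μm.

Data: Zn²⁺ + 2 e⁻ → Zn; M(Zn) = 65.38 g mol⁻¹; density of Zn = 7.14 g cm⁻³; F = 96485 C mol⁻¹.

Q = I·t = 40.70 × 4350.0 = 177000 C; n(e⁻) = 1.835 mol.
n(Zn) = n(e⁻)/2 = 0.9175 mol, so m = 0.9175 × 65.38 = 59.98 g.
Volume = m/ρ = 59.98 / 7.14 = 8.401 cm³.
Thickness = V/A = 8.401 / 299 = 0.0281 cm = 281 μm.

281 μm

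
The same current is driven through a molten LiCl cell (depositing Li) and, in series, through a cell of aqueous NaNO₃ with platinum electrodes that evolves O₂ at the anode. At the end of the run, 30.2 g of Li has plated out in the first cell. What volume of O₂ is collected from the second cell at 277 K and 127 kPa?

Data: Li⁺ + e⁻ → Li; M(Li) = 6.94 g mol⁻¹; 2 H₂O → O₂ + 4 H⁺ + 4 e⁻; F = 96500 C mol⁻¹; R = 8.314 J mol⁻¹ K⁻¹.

19.7 L

n(Li) = 30.2 / 6.94 = 4.352 mol, so n(e⁻) = 1 × 4.352 = 4.352 mol.
The cells are in series, so the same 4.352 mol of electrons passes through the second cell.
2 H₂O → O₂ + 4 H⁺ + 4 e⁻ — 4 mol e⁻ per mol O₂, so n(O₂) = 4.352/4 = 1.088 mol.
V = nRT/P = (1.088 × 8.314 × 277) / (127 × 10³) = 0.0197 m³ = 19.7 L.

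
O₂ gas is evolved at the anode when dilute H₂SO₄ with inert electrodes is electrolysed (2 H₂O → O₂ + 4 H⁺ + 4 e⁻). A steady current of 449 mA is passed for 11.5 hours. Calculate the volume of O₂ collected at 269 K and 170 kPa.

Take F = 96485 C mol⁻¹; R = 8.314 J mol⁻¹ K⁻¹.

0.634 L

Q = I·t = 0.4490 A × 41400 s = 18590 C.
n(e⁻) = Q/F = 18590 / 96485 = 0.1927 mol.
4 electrons are transferred per O₂ molecule, so n(O₂) = 0.1927 / 4 = 0.04816 mol.
V = nRT/P = (0.04816 × 8.314 × 269) / (170 × 10³ Pa) = 6.34 × 10⁻⁴ m³ = 0.634 L.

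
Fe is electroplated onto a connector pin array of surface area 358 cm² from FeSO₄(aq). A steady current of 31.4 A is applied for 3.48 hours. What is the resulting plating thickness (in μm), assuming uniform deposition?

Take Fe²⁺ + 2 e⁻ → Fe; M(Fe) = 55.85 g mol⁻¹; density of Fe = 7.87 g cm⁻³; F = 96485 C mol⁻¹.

Q = I·t = 31.40 × 12528 = 393400 C; n(e⁻) = 4.077 mol.
n(Fe) = n(e⁻)/2 = 2.039 mol, so m = 2.039 × 55.85 = 113.9 g.
Volume = m/ρ = 113.9 / 7.87 = 14.47 cm³.
Thickness = V/A = 14.47 / 358 = 0.0404 cm = 404 μm.

404 μm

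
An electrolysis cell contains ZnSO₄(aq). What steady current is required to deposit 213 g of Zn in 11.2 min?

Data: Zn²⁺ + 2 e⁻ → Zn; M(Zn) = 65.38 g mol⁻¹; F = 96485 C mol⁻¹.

n(Zn) = 213 / 65.38 = 3.258 mol.
n(e⁻) = 2 × 3.258 = 6.516 mol.
Q = n(e⁻)·F = 6.516 × 96485 = 628700 C.
I = Q/t = 628700 / 672.00 s = 936 A.

936 A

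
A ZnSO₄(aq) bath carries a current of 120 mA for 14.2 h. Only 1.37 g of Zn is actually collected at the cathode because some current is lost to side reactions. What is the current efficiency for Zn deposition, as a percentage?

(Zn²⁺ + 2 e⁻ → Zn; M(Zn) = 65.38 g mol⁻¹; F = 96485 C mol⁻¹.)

65.9 %

Q = I·t = 0.1200 × 51120 = 6134 C; n(e⁻) = 6134/96485 = 0.06358 mol.
Theoretical n(Zn) = n(e⁻)/2 = 0.03179 mol, i.e. m_theo = 0.03179 × 65.38 = 2.078 g.
Efficiency = m_actual / m_theo = 1.37 / 2.078 = 65.9 %.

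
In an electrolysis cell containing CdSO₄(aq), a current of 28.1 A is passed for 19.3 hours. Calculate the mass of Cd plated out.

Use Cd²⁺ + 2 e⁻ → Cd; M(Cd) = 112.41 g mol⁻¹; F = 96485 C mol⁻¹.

1140 g

Q = I·t = 28.10 A × 69480 s = 1952000 C.
n(e⁻) = Q/F = 1952000 / 96485 = 20.24 mol.
Cd²⁺ + 2 e⁻ → Cd, so n(Cd) = n(e⁻)/2 = 10.12 mol.
m = n·M = 10.12 × 112.41 = 1140 g.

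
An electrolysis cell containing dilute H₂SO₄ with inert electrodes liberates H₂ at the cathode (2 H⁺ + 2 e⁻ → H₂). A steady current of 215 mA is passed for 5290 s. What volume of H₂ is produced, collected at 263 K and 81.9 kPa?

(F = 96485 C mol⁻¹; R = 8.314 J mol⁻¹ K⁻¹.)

0.157 L

Q = I·t = 0.2150 A × 5290.0 s = 1137 C.
n(e⁻) = Q/F = 1137 / 96485 = 0.01179 mol.
2 electrons are transferred per H₂ molecule, so n(H₂) = 0.01179 / 2 = 0.005894 mol.
V = nRT/P = (0.005894 × 8.314 × 263) / (81.9 × 10³ Pa) = 1.57 × 10⁻⁴ m³ = 0.157 L.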